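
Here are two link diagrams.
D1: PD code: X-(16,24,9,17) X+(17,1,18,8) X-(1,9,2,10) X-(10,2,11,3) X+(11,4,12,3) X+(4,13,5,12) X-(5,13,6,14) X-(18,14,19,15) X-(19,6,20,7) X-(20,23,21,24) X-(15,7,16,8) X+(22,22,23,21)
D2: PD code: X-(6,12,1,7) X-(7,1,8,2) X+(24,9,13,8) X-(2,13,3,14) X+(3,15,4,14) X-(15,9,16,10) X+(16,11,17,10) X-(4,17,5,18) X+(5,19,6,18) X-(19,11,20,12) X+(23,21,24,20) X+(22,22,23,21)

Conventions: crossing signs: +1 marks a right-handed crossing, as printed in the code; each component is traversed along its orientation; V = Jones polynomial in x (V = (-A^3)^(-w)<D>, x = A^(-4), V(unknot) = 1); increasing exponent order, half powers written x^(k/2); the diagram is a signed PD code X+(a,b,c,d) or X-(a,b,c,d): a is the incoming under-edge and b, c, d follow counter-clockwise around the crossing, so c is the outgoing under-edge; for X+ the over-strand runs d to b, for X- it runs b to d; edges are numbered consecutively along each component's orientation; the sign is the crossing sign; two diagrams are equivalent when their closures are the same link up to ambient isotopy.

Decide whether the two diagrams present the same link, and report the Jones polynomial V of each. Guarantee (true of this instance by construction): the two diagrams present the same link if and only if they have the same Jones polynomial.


equivalent: no
D1 (bracket A^-8 + 2 + A^8; 12 crossings at w = -4): V = x^-5 + 2x^-3 + x^-1
D2 (bracket 1 + A^4 + A^8 + A^12; 12 crossings at w = 0): V = x^-3 + x^-2 + x^-1 + 1
key observation: V(x) takes 2 values over 2 diagrams, fixing the grouping


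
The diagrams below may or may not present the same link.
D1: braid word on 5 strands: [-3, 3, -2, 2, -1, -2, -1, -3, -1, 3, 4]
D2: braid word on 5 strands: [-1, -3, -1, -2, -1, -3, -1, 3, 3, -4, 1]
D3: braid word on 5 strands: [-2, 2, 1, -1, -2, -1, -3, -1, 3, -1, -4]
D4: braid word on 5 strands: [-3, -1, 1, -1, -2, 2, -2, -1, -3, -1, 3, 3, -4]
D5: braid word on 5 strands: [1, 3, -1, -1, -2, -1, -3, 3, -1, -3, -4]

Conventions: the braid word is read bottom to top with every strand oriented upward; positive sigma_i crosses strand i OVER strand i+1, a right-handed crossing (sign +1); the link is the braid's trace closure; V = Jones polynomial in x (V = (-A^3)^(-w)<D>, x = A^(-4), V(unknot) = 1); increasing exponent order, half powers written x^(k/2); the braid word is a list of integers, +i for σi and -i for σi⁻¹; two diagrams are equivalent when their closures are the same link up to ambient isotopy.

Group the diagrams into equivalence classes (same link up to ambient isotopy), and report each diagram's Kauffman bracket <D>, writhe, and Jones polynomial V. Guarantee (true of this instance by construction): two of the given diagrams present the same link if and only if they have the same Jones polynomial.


classes: {D1, D2, D3, D4, D5}
V(D1) = x^(-9/2) - x^(-5/2) - x^(-3/2) - x^(-1/2)  [11 crossings, <D> = A^-7 + A^-3 + A - A^9, w = -3]
V(D2) = x^(-9/2) - x^(-5/2) - x^(-3/2) - x^(-1/2)  [11 crossings, <D> = A^-13 + A^-9 + A^-5 - A^3, w = -5]
D3 (bracket A^-13 + A^-9 + A^-5 - A^3; 11 crossings at w = -5): V = x^(-9/2) - x^(-5/2) - x^(-3/2) - x^(-1/2)
V(D4) = x^(-9/2) - x^(-5/2) - x^(-3/2) - x^(-1/2)  (w -5, c 13, <D> = A^-13 + A^-9 + A^-5 - A^3)
V(D5) = x^(-9/2) - x^(-5/2) - x^(-3/2) - x^(-1/2)  [11 crossings, <D> = A^-13 + A^-9 + A^-5 - A^3, w = -5]
insight: one V(x) for all 5 diagrams — one class (guaranteed)


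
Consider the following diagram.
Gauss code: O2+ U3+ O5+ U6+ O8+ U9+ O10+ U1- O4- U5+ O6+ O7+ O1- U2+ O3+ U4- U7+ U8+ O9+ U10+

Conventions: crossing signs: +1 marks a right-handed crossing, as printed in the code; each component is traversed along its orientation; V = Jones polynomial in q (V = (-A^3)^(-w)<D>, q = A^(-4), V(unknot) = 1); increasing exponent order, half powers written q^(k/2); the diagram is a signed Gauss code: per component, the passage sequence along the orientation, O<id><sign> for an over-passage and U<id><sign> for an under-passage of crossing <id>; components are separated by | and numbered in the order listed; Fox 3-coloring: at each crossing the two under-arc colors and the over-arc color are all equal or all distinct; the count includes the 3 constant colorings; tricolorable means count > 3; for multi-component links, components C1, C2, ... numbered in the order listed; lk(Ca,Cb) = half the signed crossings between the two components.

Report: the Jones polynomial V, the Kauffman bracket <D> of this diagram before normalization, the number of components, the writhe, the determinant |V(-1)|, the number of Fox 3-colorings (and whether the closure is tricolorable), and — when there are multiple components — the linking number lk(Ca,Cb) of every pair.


Jones polynomial: V(q) = q^2 - q^3 + 3q^4 - 3q^5 + 3q^6 - 3q^7 + 2q^8 - q^9
<D> = -A^-18 + 2A^-14 - 3A^-10 + 3A^-6 - 3A^-2 + 3A^2 - A^6 + A^10; writhe +6
components 1, writhe +6 (10 crossings)
3-colorings: 3 of 3^10, det 17 — not tricolorable
note: w = +6 shifts under R1 moves; the (-A^3)^(-6) factor cancels that in V


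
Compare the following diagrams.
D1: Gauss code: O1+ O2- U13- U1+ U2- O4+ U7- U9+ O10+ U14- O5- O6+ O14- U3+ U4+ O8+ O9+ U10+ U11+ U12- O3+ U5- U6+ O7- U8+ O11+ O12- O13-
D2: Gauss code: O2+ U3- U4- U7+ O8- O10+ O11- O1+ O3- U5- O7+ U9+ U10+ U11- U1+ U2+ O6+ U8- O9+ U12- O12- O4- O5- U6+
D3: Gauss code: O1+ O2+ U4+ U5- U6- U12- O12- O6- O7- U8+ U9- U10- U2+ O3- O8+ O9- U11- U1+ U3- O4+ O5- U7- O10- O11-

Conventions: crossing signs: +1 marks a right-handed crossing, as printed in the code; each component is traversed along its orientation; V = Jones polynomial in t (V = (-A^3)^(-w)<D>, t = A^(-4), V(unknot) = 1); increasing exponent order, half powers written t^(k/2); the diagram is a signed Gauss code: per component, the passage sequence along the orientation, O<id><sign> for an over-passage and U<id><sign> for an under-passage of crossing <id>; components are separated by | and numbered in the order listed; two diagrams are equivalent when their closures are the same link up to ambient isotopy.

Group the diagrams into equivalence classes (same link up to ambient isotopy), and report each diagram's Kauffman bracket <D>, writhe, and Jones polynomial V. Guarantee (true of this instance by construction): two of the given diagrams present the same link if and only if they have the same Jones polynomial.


equivalence classes: {D1} | {D2} | {D3}
D1 (bracket -A^-18 + A^-14 - A^-10 + 2A^-6 - A^-2 + A^2; 14 crossings at w = +2): V = t - t^2 + 2t^3 - t^4 + t^5 - t^6
D2 (bracket A^-8 - A^-4 + 1 - A^4 + A^8; 12 crossings at w = 0): V = t^-2 - t^-1 + 1 - t + t^2
V(D3) = 1  [12 crossings, <D> = A^-12, w = -4]
key observation: 3 values of V(t) split the 3 diagrams


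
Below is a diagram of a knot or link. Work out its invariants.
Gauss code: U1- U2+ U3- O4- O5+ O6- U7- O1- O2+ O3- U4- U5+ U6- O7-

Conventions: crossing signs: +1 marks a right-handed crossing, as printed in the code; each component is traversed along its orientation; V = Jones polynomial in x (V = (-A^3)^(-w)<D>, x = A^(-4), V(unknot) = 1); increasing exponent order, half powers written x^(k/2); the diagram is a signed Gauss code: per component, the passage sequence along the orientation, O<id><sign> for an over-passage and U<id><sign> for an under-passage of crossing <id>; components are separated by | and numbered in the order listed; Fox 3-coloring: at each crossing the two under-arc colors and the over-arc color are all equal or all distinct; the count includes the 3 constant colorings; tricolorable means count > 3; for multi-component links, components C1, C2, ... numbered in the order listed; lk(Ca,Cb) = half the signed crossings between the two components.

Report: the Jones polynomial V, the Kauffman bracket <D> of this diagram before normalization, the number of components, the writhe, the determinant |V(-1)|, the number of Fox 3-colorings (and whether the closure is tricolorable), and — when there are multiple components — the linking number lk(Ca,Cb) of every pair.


V(x) = -x^-4 + x^-3 + x^-1
bracket: -A^-5 - A^3 + A^7, w = -3
1 component, writhe -3, over 7 crossings
det 3, colorings 9 of 3^7 — tricolorable
observation: |V(-1)| = 3: so tricolorable, since 3 divides 3


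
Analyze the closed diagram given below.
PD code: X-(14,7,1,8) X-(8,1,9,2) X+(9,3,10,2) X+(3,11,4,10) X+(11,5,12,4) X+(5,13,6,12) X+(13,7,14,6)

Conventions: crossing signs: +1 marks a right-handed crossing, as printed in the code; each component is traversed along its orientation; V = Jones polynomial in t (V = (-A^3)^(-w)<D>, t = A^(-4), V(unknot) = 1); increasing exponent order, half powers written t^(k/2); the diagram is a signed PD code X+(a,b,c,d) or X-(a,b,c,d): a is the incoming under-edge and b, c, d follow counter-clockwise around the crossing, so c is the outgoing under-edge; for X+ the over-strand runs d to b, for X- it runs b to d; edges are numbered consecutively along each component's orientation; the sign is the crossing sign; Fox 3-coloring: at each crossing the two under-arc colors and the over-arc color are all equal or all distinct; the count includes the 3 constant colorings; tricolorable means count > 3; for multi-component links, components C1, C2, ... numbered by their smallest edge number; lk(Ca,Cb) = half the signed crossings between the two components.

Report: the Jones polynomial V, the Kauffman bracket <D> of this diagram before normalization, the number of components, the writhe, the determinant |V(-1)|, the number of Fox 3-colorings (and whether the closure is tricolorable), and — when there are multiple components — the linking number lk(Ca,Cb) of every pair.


V = t + t^3 - t^4
<D> = A^-7 - A^-3 - A^5 (w = +3)
1 component over 7 crossings, w = +3
9 Fox colorings among 3^7, |V(-1)| = 3: tricolorable
why: the span of V is 3, forcing >= 3 crossings in any diagram


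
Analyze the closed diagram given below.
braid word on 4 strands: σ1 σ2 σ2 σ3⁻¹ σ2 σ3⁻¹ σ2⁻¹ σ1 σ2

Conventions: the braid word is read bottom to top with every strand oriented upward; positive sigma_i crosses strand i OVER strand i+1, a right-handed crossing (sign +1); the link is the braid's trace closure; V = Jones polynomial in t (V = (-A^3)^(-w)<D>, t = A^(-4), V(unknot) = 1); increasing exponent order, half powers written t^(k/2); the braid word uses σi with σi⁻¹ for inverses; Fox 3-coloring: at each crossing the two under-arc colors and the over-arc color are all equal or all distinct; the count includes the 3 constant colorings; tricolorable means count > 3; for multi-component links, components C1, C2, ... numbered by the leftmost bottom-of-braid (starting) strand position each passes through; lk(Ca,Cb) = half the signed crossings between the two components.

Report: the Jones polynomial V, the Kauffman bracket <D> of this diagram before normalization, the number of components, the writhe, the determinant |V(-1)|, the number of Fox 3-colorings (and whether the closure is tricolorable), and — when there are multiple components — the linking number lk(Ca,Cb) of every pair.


V = t^-1 - 1 + 2t - 2t^2 + 2t^3 - 2t^4 + t^5
<D> = -A^-11 + 2A^-7 - 2A^-3 + 2A - 2A^5 + A^9 - A^13 (w = +3)
1 component over 9 crossings, w = +3
3 Fox colorings among 3^9, |V(-1)| = 11: not tricolorable
why: w = +3 (over 9 crossings) is diagram-only; (-A^3)^(-3) removes it from V


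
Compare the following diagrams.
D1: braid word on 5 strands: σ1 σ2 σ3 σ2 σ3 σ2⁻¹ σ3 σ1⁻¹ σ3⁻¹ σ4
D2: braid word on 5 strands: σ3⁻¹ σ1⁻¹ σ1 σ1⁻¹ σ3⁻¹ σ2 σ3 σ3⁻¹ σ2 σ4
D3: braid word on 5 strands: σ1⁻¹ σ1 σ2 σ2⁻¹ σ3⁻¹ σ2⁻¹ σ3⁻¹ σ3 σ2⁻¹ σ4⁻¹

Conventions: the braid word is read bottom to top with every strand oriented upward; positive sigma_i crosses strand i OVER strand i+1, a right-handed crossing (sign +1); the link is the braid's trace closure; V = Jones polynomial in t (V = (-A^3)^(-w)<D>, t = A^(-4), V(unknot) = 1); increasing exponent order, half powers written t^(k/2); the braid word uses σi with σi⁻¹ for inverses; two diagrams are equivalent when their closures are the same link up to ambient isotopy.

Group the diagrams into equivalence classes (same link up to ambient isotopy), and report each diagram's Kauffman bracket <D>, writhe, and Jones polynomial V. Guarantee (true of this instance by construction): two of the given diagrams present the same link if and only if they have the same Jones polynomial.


grouping into links: {D1} | {D2} | {D3}
V(D1) = 1 + t + t^2 + t^3  (w +4, c 10, <D> = 1 + A^4 + A^8 + A^12)
V(D2) = t^-2 + 2 + t^2  [10 crossings, <D> = A^-8 + 2 + A^8, w = 0]
V(D3) = t^-3 + t^-2 + t^-1 + 1  [10 crossings, <D> = A^-12 + A^-8 + A^-4 + 1, w = -4]
why: 3 classes among 3 diagrams; unequal V(t) rules out equality


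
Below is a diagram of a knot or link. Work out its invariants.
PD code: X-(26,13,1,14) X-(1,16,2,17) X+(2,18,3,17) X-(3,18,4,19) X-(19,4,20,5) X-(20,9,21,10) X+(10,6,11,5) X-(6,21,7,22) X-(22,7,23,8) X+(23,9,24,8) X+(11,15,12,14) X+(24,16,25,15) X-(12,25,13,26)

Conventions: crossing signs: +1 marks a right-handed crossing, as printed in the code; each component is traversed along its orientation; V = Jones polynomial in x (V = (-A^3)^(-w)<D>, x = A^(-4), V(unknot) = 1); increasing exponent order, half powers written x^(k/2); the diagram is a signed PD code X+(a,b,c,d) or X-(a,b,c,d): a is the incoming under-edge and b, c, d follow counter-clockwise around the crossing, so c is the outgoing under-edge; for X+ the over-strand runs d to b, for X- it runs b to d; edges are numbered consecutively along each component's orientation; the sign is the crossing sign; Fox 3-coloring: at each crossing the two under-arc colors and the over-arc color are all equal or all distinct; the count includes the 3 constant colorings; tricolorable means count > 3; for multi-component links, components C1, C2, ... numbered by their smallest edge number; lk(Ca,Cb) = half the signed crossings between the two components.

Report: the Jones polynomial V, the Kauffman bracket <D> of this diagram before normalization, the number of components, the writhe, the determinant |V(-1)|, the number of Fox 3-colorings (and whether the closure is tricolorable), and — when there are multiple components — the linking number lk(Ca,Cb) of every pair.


Jones polynomial: V(x) = -x^-6 + x^-5 - x^-4 + 2x^-3 - x^-2 + x^-1
<D> = -A^-5 + A^-1 - 2A^3 + A^7 - A^11 + A^15; writhe -3
components 1, writhe -3 (13 crossings)
3-colorings: 3 of 3^13, det 7 — not tricolorable
note: w = -3 (over 13 crossings) is diagram-only; (-A^3)^(3) removes it from V


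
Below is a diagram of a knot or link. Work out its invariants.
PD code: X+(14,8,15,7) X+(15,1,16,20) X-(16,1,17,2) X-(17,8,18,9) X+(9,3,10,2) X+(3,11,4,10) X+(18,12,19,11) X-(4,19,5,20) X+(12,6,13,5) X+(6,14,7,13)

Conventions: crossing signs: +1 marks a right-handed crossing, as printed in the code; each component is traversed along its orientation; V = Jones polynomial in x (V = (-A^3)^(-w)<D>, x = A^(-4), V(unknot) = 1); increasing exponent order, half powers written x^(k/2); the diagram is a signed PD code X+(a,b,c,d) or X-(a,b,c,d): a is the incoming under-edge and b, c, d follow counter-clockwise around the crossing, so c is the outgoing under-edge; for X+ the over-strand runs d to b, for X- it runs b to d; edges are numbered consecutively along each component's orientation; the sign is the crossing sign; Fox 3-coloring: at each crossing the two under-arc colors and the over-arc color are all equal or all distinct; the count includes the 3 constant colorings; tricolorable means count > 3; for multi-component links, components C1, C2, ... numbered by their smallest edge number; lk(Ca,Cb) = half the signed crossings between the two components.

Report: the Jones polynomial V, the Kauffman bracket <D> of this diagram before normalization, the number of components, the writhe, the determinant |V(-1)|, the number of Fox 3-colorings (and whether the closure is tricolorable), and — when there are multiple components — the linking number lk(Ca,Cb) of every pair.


V = x - x^2 + 2x^3 - x^4 + x^5 - x^6
<D> = -A^-12 + A^-8 - A^-4 + 2 - A^4 + A^8 (w = +4)
1 component over 10 crossings, w = +4
3 Fox colorings among 3^10, |V(-1)| = 7: not tricolorable
why: V spans 5 powers of x: at least 5 crossings in any diagram


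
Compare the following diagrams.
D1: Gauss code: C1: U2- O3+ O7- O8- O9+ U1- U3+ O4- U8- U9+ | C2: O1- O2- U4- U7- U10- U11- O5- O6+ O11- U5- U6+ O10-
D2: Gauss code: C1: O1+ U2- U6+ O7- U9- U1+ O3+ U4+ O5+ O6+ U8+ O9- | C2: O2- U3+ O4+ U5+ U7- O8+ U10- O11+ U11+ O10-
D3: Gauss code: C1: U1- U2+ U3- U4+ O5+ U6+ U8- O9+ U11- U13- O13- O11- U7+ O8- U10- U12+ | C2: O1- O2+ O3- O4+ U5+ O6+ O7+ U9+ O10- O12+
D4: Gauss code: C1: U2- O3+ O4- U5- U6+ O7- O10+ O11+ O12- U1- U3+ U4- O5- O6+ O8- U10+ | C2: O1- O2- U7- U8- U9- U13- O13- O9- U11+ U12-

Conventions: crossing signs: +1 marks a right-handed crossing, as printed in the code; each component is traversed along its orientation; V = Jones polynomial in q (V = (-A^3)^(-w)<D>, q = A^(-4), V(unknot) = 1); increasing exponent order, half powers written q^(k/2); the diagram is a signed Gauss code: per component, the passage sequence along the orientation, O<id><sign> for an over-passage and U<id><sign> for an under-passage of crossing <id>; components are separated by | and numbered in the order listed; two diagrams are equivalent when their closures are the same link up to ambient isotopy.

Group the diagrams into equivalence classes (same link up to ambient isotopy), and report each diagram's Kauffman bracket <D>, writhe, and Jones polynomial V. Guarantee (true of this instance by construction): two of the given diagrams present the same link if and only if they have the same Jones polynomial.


equivalence classes: {D1, D4} | {D2} | {D3}
D1 (bracket A^-13 - A^-9 + A^-5 + A^3; 11 crossings at w = -5): V = -q^(-9/2) - q^(-5/2) + q^(-3/2) - q^(-1/2)
D2 (bracket A^-1 + A^7; 11 crossings at w = +3): V = -q^(1/2) - q^(5/2)
V(D3) = -q^(1/2) + q^(3/2) - q^(5/2) - q^(9/2)  (w +1, c 13, <D> = A^-15 + A^-7 - A^-3 + A)
D4 (bracket A^-13 - A^-9 + A^-5 + A^3; 13 crossings at w = -5): V = -q^(-9/2) - q^(-5/2) + q^(-3/2) - q^(-1/2)
observation: 3 classes among 4 diagrams; unequal V(q) rules out equality


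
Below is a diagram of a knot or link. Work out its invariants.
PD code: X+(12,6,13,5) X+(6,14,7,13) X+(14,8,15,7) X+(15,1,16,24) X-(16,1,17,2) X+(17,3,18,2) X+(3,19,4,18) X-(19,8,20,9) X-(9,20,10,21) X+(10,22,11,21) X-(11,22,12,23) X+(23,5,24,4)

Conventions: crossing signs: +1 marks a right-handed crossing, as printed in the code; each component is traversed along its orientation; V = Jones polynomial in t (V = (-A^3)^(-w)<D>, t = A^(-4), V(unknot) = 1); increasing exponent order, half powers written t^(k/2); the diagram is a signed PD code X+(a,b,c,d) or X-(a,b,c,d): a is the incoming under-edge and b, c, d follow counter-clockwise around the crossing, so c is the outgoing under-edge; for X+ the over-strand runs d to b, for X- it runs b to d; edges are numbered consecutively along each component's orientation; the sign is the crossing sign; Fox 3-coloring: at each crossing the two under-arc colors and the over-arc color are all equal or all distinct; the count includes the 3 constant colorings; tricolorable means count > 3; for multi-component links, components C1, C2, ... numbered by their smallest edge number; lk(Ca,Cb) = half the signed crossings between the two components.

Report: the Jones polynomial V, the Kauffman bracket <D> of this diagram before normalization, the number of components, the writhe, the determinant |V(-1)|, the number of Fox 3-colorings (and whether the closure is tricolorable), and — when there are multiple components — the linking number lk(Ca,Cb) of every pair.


Jones polynomial: V(t) = 2t - 2t^2 + 3t^3 - 3t^4 + 2t^5 - 2t^6 + t^7
<D> = A^-16 - 2A^-12 + 2A^-8 - 3A^-4 + 3 - 2A^4 + 2A^8; writhe +4
components 1, writhe +4 (12 crossings)
3-colorings: 9 of 3^12, det 15 — tricolorable
note: |V(-1)| = 15: so tricolorable, since 3 divides 15


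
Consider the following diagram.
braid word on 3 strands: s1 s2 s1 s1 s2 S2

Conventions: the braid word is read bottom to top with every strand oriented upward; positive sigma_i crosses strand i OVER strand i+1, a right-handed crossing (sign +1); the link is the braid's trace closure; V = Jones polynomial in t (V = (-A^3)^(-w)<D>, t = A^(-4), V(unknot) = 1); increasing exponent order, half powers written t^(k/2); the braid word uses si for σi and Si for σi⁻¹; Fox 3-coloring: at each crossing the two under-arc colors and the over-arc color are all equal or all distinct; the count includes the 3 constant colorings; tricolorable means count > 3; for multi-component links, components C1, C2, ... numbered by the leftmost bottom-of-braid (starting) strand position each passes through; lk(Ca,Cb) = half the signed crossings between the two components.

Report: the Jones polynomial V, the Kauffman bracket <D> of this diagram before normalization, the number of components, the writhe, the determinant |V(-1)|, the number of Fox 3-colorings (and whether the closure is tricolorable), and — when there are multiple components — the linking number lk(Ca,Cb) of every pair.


V(t) = t + t^3 - t^4
bracket: -A^-4 + 1 + A^8, w = +4
1 component, writhe +4, over 6 crossings
det 3, colorings 9 of 3^6 — tricolorable
observation: det 3 = |V(-1)|; divisible by 3, so tricolorable


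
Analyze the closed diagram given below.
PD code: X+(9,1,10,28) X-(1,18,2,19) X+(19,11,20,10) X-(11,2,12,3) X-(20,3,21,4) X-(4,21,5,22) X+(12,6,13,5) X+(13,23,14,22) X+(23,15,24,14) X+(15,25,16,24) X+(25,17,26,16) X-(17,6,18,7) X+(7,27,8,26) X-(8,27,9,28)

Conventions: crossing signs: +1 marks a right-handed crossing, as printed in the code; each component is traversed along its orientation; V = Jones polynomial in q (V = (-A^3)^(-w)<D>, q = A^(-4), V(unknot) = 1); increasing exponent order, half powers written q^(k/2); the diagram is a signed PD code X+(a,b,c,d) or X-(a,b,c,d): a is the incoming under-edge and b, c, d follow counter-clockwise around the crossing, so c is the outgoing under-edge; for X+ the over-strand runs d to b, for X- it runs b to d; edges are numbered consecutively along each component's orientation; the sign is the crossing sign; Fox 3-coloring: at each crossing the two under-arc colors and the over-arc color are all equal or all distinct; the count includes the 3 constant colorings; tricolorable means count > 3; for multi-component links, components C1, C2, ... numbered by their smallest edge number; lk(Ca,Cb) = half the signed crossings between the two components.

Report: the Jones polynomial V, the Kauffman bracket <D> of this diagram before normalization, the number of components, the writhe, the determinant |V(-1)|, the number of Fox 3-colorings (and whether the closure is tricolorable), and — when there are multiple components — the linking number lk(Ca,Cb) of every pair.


Jones polynomial: V(q) = q^-3 - 3q^-2 + 6q^-1 - 9 + 12q - 12q^2 + 12q^3 - 10q^4 + 6q^5 - 3q^6 + q^7
<D> = A^-22 - 3A^-18 + 6A^-14 - 10A^-10 + 12A^-6 - 12A^-2 + 12A^2 - 9A^6 + 6A^10 - 3A^14 + A^18; writhe +2
components 1, writhe +2 (14 crossings)
3-colorings: 9 of 3^14, det 75 — tricolorable
note: V spans 10 powers of q: at least 10 crossings in any diagram


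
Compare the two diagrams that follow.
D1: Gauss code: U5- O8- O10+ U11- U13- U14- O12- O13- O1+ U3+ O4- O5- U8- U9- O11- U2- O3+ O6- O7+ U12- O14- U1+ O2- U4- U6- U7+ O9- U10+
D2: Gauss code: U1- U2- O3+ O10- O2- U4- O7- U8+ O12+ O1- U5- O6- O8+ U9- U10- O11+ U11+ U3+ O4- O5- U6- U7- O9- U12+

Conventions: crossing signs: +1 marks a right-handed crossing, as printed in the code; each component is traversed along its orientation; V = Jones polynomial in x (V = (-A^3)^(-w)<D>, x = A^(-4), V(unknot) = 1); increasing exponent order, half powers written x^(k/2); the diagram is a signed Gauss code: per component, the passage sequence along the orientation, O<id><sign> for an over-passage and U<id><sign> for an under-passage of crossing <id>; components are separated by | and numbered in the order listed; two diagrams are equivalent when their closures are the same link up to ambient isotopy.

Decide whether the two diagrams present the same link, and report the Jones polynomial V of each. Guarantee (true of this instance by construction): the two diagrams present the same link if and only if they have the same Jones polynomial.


same link: yes
V(D1) = -x^-6 + x^-5 - x^-4 + 2x^-3 - x^-2 + x^-1  [14 crossings, <D> = A^-14 - A^-10 + 2A^-6 - A^-2 + A^2 - A^6, w = -6]
V(D2) = -x^-6 + x^-5 - x^-4 + 2x^-3 - x^-2 + x^-1  (w -4, c 12, <D> = A^-8 - A^-4 + 2 - A^4 + A^8 - A^12)
note: from 14 to 12 crossings by R-moves: one link, two diagrams


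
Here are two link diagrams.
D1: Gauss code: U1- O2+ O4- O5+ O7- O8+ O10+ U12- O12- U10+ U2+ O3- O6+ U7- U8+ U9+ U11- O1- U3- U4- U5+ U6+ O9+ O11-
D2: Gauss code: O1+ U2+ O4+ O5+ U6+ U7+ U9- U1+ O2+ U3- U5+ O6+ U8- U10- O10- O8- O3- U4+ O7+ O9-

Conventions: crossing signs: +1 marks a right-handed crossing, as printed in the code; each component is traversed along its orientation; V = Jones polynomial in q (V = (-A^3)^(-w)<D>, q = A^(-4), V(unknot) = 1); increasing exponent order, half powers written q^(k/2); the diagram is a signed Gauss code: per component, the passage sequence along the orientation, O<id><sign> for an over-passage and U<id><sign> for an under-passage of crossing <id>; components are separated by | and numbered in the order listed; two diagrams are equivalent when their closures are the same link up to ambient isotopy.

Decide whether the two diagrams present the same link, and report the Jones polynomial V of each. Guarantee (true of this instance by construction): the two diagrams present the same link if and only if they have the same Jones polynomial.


equivalent: no
D1 (bracket 1; 12 crossings at w = 0): V = 1
D2 (bracket -A^-18 + A^-14 - A^-10 + 2A^-6 - A^-2 + A^2; 10 crossings at w = +2): V = q - q^2 + 2q^3 - q^4 + q^5 - q^6
key observation: 2 values of V(q) split the 2 diagrams


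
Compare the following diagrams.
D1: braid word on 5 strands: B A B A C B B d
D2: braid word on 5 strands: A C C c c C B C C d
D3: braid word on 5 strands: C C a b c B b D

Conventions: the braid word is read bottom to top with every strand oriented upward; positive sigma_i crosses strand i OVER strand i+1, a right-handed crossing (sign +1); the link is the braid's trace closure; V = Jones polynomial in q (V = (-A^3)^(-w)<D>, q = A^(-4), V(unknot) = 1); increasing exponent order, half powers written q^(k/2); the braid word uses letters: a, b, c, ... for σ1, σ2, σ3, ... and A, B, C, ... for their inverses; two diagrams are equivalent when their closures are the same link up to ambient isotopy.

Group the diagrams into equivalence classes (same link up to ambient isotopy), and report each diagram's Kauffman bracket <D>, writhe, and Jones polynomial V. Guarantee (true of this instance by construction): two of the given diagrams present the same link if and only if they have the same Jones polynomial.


classes: {D1} | {D2} | {D3}
V(D1) = -q^-7 + q^-6 - q^-5 + q^-4 + q^-2  [8 crossings, <D> = A^-10 + A^-2 - A^2 + A^6 - A^10, w = -6]
V(D2) = -q^-4 + q^-3 + q^-1  [10 crossings, <D> = A^-8 + 1 - A^4, w = -4]
D3 (bracket 1; 8 crossings at w = 0): V = 1
note: 3 classes among 3 diagrams; unequal V(q) rules out equality


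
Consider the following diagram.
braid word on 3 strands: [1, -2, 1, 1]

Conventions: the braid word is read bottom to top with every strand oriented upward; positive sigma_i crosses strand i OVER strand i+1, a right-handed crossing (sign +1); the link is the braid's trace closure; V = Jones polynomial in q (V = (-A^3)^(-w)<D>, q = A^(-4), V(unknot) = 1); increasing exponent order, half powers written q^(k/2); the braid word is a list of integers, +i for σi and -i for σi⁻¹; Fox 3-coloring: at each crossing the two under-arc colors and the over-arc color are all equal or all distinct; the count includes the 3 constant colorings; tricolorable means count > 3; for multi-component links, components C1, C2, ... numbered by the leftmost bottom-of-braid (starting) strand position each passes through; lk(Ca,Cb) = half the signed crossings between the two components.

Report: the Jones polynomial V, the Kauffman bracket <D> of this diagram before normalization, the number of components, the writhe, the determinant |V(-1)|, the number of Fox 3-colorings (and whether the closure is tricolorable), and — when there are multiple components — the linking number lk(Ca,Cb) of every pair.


V(q) = q + q^3 - q^4
bracket: -A^-10 + A^-6 + A^2, w = +2
1 component, writhe +2, over 4 crossings
det 3, colorings 9 of 3^4 — tricolorable
observation: V spans 3 powers of q: at least 3 crossings in any diagram


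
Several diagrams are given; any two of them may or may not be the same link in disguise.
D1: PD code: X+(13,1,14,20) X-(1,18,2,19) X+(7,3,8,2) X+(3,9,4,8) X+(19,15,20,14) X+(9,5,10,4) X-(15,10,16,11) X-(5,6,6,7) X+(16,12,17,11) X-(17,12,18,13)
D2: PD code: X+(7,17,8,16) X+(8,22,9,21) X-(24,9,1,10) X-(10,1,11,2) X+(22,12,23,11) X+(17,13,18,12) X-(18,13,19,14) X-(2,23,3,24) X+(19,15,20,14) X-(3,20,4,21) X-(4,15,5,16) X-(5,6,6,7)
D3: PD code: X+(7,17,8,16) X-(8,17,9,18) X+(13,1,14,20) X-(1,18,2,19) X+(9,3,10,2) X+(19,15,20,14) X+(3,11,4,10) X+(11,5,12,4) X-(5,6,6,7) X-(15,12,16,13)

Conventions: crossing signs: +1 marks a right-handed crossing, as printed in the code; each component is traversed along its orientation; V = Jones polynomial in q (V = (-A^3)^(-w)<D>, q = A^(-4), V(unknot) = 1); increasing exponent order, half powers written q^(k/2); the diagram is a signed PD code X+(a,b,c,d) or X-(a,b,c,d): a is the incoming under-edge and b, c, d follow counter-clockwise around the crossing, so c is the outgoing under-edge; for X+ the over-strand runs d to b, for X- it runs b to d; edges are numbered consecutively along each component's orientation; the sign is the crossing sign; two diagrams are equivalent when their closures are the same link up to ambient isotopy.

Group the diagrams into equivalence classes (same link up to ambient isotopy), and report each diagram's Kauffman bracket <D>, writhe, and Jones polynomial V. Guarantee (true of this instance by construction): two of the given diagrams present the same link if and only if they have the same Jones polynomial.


classes: {D1, D3} | {D2}
V(D1) = q^-1 - 1 + 2q - 3q^2 + 3q^3 - 2q^4 + 2q^5 - q^6  [10 crossings, <D> = -A^-18 + 2A^-14 - 2A^-10 + 3A^-6 - 3A^-2 + 2A^2 - A^6 + A^10, w = +2]
D2 (bracket A^-2 + A^6 - A^10; 12 crossings at w = -2): V = -q^-4 + q^-3 + q^-1
D3 (bracket -A^-18 + 2A^-14 - 2A^-10 + 3A^-6 - 3A^-2 + 2A^2 - A^6 + A^10; 10 crossings at w = +2): V = q^-1 - 1 + 2q - 3q^2 + 3q^3 - 2q^4 + 2q^5 - q^6
note: 2 values of V(q) split the 3 diagrams


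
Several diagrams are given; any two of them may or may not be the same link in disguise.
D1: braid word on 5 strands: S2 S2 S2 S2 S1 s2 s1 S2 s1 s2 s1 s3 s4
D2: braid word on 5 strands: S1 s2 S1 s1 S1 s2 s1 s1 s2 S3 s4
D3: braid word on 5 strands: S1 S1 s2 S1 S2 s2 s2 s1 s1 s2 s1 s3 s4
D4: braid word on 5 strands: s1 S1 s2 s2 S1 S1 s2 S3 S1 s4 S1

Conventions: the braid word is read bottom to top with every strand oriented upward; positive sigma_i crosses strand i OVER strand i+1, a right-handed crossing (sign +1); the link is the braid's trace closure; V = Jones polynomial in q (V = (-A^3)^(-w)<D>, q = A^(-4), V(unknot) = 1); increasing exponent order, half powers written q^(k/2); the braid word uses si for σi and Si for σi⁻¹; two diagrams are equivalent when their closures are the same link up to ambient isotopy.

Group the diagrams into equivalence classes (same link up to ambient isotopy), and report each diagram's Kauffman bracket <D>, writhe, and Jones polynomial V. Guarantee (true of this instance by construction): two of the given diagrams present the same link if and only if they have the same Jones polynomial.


classes: {D1} | {D2, D3} | {D4}
V(D1) = q^(-7/2) - 2q^(-5/2) + q^(-3/2) - 2q^(-1/2) + q^(1/2) - q^(3/2)  [13 crossings, <D> = A^-3 - A + 2A^5 - A^9 + 2A^13 - A^17, w = +1]
V(D2) = -2q^(1/2) + q^(3/2) - 2q^(5/2) + q^(7/2) - q^(9/2) + q^(11/2)  (w +3, c 11, <D> = -A^-13 + A^-9 - A^-5 + 2A^-1 - A^3 + 2A^7)
D3 (bracket -A^-7 + A^-3 - A + 2A^5 - A^9 + 2A^13; 13 crossings at w = +5): V = -2q^(1/2) + q^(3/2) - 2q^(5/2) + q^(7/2) - q^(9/2) + q^(11/2)
V(D4) = -q^(-9/2) + 2q^(-7/2) - 4q^(-5/2) + 3q^(-3/2) - 4q^(-1/2) + 3q^(1/2) - 2q^(3/2) + q^(5/2)  (w -1, c 11, <D> = -A^-13 + 2A^-9 - 3A^-5 + 4A^-1 - 3A^3 + 4A^7 - 2A^11 + A^15)
note: V(q) takes 3 values over 4 diagrams, fixing the grouping


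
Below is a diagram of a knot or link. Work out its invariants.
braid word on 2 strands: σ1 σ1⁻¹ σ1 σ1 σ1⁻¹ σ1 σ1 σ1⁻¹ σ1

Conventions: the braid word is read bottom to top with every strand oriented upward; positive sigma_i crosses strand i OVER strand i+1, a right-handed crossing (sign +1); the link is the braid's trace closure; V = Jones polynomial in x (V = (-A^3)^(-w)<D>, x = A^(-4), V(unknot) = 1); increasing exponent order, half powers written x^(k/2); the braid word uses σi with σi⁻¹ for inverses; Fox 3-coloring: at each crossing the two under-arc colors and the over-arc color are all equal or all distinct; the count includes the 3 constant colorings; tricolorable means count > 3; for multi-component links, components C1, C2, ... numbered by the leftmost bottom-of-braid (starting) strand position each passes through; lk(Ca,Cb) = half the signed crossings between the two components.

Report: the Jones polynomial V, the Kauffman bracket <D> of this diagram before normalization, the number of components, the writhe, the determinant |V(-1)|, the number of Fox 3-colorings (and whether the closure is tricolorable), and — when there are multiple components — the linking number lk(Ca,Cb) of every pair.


Jones polynomial: V(x) = x + x^3 - x^4
<D> = A^-7 - A^-3 - A^5; writhe +3
components 1, writhe +3 (9 crossings)
3-colorings: 9 of 3^9, det 3 — tricolorable
note: V spans 3 powers of x: at least 3 crossings in any diagram


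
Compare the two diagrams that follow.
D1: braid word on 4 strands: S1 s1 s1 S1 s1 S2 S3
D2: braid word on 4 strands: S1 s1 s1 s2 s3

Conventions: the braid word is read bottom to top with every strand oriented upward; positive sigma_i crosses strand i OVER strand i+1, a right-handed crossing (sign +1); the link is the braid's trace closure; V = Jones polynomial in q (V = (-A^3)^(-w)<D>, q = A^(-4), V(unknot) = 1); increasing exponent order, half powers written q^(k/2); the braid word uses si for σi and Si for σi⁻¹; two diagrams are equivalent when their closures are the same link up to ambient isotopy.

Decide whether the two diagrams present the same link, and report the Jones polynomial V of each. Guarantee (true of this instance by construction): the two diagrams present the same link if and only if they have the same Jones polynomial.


same link: yes
V(D1) = 1  [7 crossings, <D> = -A^-3, w = -1]
V(D2) = 1  (w +3, c 5, <D> = -A^9)
note: from 7 to 5 crossings by R-moves: one link, two diagrams


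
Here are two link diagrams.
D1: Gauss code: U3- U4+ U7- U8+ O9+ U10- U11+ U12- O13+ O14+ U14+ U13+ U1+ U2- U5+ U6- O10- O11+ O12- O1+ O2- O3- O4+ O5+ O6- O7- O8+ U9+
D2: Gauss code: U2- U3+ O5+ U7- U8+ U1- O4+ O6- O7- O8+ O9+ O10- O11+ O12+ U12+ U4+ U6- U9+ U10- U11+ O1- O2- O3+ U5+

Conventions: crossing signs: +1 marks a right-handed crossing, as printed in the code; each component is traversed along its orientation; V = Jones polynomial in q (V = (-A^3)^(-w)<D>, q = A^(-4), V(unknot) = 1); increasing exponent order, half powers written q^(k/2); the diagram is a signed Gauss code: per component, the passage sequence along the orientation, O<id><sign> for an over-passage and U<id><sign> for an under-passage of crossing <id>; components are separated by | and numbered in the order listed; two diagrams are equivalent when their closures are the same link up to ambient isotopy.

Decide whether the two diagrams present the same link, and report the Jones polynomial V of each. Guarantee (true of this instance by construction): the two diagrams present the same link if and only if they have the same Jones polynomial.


same link: yes
V(D1) = 1  [14 crossings, <D> = A^6, w = +2]
V(D2) = 1  (w +2, c 12, <D> = A^6)
note: one V(q) for all 2 diagrams — one class (guaranteed)


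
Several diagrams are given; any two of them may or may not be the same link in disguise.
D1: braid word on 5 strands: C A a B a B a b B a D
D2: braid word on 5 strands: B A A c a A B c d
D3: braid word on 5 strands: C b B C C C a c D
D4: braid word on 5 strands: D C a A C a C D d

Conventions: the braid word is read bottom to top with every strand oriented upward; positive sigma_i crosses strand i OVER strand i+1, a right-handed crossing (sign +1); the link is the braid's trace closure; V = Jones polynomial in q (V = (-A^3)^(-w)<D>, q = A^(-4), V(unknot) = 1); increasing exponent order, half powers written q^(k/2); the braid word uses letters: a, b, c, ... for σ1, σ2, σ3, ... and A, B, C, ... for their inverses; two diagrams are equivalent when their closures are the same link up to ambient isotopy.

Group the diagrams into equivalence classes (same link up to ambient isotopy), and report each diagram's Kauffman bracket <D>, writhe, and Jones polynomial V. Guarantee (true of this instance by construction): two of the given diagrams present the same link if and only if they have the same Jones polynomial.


grouping into links: {D1} | {D2} | {D3, D4}
V(D1) = -q^(-3/2) + q^(-1/2) - 2q^(1/2) + q^(3/2) - 2q^(5/2) + q^(7/2)  (w -1, c 11, <D> = -A^-17 + 2A^-13 - A^-9 + 2A^-5 - A^-1 + A^3)
D2 (bracket A^-9 - A^-5 + 2A^-1 - 2A^3 + 2A^7 - A^11 + A^15; 9 crossings at w = -1): V = -q^(-9/2) + q^(-7/2) - 2q^(-5/2) + 2q^(-3/2) - 2q^(-1/2) + q^(1/2) - q^(3/2)
V(D3) = q^(-9/2) - q^(-5/2) - q^(-3/2) - q^(-1/2)  [9 crossings, <D> = A^-7 + A^-3 + A - A^9, w = -3]
D4 (bracket A^-7 + A^-3 + A - A^9; 9 crossings at w = -3): V = q^(-9/2) - q^(-5/2) - q^(-3/2) - q^(-1/2)
key observation: V(q) takes 3 values over 4 diagrams, fixing the grouping


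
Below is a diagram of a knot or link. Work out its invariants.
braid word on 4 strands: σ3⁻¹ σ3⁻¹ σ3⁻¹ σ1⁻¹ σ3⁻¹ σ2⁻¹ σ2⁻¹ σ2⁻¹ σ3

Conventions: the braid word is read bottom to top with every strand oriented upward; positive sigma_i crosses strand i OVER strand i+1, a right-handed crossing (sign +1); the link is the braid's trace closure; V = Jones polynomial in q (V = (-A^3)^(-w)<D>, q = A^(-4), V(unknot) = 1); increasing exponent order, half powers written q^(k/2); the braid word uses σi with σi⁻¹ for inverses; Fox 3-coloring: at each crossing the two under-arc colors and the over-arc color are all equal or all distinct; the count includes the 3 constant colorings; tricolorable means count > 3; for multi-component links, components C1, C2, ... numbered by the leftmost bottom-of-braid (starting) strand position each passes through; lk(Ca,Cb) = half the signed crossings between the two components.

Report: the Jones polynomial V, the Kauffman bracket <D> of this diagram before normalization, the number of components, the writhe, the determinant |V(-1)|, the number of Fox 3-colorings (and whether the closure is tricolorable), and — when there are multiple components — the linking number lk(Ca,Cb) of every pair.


V(q) = q^-8 - 2q^-7 + q^-6 - 2q^-5 + 2q^-4 + q^-2
bracket: -A^-13 - 2A^-5 + 2A^-1 - A^3 + 2A^7 - A^11, w = -7
1 component, writhe -7, over 9 crossings
det 9, colorings 27 of 3^9 — tricolorable
observation: the span of V is 6, forcing >= 6 crossings in any diagram


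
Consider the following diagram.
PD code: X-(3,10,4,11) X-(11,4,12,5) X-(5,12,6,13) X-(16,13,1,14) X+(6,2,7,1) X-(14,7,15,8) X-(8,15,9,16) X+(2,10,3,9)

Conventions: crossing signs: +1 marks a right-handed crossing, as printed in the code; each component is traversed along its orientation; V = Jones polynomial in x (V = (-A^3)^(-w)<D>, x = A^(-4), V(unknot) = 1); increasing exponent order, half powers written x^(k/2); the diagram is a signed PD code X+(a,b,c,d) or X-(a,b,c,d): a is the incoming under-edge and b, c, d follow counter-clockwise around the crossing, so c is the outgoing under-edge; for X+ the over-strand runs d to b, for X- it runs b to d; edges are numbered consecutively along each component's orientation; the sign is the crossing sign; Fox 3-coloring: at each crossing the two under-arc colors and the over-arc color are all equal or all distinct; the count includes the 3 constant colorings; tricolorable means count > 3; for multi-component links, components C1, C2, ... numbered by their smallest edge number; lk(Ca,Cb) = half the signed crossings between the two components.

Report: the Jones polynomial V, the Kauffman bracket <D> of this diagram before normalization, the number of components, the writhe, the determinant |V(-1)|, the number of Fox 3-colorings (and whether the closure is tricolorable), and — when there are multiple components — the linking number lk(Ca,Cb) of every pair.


Jones polynomial: V(x) = -x^-6 + x^-5 - x^-4 + 2x^-3 - x^-2 + x^-1
<D> = A^-8 - A^-4 + 2 - A^4 + A^8 - A^12; writhe -4
components 1, writhe -4 (8 crossings)
3-colorings: 3 of 3^8, det 7 — not tricolorable
note: det 7 = |V(-1)|; not divisible by 3, so not tricolorable
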